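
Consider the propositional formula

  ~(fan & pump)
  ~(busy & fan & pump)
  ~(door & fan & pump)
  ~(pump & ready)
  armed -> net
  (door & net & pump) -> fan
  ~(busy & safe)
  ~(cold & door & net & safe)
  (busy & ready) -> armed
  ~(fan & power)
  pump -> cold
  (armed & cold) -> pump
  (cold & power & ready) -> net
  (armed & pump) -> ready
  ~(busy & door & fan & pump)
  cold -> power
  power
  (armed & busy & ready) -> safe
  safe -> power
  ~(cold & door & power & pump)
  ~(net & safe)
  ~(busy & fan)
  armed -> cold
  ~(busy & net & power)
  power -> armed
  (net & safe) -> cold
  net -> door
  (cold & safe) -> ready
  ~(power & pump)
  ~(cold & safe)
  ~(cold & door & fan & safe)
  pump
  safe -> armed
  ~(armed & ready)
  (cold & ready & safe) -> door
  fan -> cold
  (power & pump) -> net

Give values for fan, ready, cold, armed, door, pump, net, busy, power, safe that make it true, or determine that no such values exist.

Case pump = True:
  (~power | ~pump) forces power = False.
  Clause (power) is falsified — contradiction.
Case pump = False:
  Clause (pump) is falsified — contradiction.
Both cases fail, so the formula is unsatisfiable.

UNSATISFIABLE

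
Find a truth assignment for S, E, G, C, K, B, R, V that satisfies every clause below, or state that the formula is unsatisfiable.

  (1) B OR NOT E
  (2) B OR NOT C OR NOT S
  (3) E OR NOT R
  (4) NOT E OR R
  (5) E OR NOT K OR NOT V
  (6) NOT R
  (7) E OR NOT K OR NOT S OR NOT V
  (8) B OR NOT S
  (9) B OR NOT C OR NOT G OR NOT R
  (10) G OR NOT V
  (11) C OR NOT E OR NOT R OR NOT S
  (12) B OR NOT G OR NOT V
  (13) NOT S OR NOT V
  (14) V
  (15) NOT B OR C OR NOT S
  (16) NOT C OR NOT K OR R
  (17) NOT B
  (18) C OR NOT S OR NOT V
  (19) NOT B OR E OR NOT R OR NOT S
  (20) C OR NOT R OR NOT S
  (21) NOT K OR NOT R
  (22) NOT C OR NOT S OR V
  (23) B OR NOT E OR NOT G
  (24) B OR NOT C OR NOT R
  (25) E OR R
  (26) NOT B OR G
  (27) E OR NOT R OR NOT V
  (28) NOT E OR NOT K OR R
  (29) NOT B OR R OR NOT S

Case R = True:
  Clause (NOT R) is falsified — contradiction.
Case R = False:
  (NOT E OR R) forces E = False.
  Clause (E OR R) is falsified — contradiction.
Both cases fail, so the formula is unsatisfiable.

Unsatisfiable — no assignment works.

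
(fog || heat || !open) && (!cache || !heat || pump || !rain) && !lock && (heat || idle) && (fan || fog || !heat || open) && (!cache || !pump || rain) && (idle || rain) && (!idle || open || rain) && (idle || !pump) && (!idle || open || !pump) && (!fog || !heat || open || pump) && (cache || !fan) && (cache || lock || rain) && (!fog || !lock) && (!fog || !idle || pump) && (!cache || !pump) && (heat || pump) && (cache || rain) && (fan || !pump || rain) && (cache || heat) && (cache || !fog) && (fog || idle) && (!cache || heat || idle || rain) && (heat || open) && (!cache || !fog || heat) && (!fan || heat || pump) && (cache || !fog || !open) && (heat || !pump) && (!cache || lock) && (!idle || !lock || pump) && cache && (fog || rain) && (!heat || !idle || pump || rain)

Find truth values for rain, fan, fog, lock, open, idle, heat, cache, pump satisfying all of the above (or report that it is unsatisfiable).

No satisfying assignment exists.

Case lock = True:
  Clause (!lock) is falsified — contradiction.
Case lock = False:
  (!cache || lock) forces cache = False.
  Clause (cache) is falsified — contradiction.
Both cases fail, so the formula is unsatisfiable.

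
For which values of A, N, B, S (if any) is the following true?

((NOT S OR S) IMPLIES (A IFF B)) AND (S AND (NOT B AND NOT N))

A: False, N: False, B: False, S: True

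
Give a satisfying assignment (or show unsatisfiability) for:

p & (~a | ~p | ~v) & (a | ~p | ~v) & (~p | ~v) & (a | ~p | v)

Unit clause (p) forces p = True.
In (~p | ~v) only ~v is left, so v = False.
In (a | ~p | v) only a is left, so a = True.
Check each clause:
  (p): p holds.
  (~a | ~p | ~v): ~v holds.
  (a | ~p | ~v): a holds.
  (~p | ~v): ~v holds.
  (a | ~p | v): a holds.
All clauses satisfied.

a = True, p = True, v = False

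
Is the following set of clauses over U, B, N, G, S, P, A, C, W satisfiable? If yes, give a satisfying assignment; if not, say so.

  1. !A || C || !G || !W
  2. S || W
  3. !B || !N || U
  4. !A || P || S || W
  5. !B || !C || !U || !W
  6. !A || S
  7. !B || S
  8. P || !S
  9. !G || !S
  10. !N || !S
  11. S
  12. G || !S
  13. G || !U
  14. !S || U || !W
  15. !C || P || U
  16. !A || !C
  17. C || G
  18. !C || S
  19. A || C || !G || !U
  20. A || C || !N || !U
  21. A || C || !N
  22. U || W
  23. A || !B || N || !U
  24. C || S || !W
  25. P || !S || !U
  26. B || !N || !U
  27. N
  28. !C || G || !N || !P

Case N = True:
  (!N || !S) forces S = False.
  Clause (S) is falsified — contradiction.
Case N = False:
  Clause (N) is falsified — contradiction.
Both cases fail, so the formula is unsatisfiable.

Unsatisfiable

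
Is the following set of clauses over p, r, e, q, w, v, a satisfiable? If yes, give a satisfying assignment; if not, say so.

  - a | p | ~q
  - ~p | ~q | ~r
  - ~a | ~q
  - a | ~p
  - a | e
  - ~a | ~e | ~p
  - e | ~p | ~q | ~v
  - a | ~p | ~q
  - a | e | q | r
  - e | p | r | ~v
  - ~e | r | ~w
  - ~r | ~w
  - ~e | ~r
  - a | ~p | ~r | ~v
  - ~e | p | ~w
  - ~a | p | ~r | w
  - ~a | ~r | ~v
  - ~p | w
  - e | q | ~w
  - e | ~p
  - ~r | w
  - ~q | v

p: False; r: False; e: True; q: False; w: False; v: False; a: False

Set p = False.
Try r = True:
  (~r | ~w) forces w = False.
  clause (~r | w) is falsified — backtrack.
So r = False.
Set e = True.
  then (~e | r | ~w) forces w = False.
Set q = False.
Set v = False.
Set a = False.
All clauses satisfied.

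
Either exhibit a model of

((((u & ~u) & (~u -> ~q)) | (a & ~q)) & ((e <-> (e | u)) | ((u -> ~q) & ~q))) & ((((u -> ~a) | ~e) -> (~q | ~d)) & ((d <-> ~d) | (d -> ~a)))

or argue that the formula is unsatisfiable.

q=F, u=F, d=F, e=T, a=T

  (((u & ~u) & (~u -> ~q)) | (a & ~q)) & ((e <-> (e | u)) | ((u -> ~q) & ~q)) = True
    ((u & ~u) & (~u -> ~q)) | (a & ~q) = True
      (u & ~u) & (~u -> ~q) = False
        u & ~u = False
          ~u = True
        ~u -> ~q = True
          ~u = True
          ~q = True
      a & ~q = True
        ~q = True
    (e <-> (e | u)) | ((u -> ~q) & ~q) = True
      e <-> (e | u) = True
        e | u = True
      (u -> ~q) & ~q = True
        u -> ~q = True
          ~q = True
        ~q = True
  (((u -> ~a) | ~e) -> (~q | ~d)) & ((d <-> ~d) | (d -> ~a)) = True
    ((u -> ~a) | ~e) -> (~q | ~d) = True
      (u -> ~a) | ~e = True
        u -> ~a = True
          ~a = False
        ~e = False
      ~q | ~d = True
        ~q = True
        ~d = True
    (d <-> ~d) | (d -> ~a) = True
      d <-> ~d = False
        ~d = True
      d -> ~a = True
        ~a = False
Both conjuncts True, so the formula holds.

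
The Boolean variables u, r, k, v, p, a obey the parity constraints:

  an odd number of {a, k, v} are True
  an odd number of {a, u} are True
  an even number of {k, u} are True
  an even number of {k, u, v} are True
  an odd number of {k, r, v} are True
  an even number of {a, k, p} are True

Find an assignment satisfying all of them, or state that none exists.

u = False, r = True, k = False, v = False, p = True, a = True

{a, k, v}: 1 true → odd ✓
{a, u}: 1 true → odd ✓
{k, u}: 0 true → even ✓
{k, u, v}: 0 true → even ✓
{k, r, v}: 1 true → odd ✓
{a, k, p}: 2 true → even ✓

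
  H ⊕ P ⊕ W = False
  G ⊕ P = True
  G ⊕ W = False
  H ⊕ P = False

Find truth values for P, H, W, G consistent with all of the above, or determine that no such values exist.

P=T, H=T, W=F, G=F

H ⊕ P ⊕ W = T ⊕ T ⊕ F = False ✓
G ⊕ P = F ⊕ T = True ✓
G ⊕ W = F ⊕ F = False ✓
H ⊕ P = T ⊕ T = False ✓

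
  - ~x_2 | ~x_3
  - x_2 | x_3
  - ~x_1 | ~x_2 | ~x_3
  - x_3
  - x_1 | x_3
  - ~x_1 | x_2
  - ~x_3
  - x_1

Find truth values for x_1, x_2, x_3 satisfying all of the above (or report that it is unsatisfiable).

The formula is unsatisfiable.

Case x_3 = True:
  Clause (~x_3) is falsified — contradiction.
Case x_3 = False:
  Clause (x_3) is falsified — contradiction.
Both cases fail, so the formula is unsatisfiable.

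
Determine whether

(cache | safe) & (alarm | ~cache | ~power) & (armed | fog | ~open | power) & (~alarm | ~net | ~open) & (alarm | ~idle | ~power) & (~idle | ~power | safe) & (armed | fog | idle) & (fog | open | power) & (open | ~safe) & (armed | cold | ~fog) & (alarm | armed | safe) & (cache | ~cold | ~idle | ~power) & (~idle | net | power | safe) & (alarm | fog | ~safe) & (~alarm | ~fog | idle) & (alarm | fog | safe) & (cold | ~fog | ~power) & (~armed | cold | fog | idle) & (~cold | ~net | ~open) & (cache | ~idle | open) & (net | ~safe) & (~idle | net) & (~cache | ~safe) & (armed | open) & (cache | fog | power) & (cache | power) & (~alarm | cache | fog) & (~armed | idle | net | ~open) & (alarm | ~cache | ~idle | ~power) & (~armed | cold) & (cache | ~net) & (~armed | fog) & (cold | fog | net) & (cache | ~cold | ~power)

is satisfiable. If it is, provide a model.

alarm: False; net: True; power: False; fog: True; idle: False; open: False; cache: True; safe: False; armed: True; cold: True

Set alarm = False.
Set net = True.
  then (cache | ~net) forces cache = True.
  then (alarm | ~cache | ~power) forces power = False.
  then (~cache | ~safe) forces safe = False.
  then (alarm | armed | safe) forces armed = True.
  then (alarm | fog | safe) forces fog = True.
  then (~armed | cold) forces cold = True.
  then (~cold | ~net | ~open) forces open = False.
Set idle = False.
All clauses satisfied.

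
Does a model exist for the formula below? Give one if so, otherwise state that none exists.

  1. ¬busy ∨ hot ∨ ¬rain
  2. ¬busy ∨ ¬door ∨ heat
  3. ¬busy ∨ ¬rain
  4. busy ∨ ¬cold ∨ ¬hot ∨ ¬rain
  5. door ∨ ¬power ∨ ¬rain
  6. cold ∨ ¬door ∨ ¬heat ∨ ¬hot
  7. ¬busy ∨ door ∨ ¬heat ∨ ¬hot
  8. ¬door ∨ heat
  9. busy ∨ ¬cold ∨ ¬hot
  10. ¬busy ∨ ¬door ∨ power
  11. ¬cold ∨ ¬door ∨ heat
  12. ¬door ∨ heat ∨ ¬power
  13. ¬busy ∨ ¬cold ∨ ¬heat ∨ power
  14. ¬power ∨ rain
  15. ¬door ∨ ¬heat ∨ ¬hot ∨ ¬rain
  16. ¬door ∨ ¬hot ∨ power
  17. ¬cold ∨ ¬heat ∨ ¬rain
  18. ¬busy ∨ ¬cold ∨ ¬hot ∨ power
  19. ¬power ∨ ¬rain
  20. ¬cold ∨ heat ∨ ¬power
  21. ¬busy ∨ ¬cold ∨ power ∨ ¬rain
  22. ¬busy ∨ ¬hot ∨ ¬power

Set cold = False.
Try power = True:
  (¬power ∨ rain) forces rain = True.
  clause (¬power ∨ ¬rain) is falsified — backtrack.
So power = False.
Set heat = True.
Set rain = True.
  then (¬busy ∨ ¬rain) forces busy = False.
Set door = False.
Set hot = False.
All clauses satisfied.

cold = False, power = False, heat = True, rain = True, door = False, busy = False, hot = False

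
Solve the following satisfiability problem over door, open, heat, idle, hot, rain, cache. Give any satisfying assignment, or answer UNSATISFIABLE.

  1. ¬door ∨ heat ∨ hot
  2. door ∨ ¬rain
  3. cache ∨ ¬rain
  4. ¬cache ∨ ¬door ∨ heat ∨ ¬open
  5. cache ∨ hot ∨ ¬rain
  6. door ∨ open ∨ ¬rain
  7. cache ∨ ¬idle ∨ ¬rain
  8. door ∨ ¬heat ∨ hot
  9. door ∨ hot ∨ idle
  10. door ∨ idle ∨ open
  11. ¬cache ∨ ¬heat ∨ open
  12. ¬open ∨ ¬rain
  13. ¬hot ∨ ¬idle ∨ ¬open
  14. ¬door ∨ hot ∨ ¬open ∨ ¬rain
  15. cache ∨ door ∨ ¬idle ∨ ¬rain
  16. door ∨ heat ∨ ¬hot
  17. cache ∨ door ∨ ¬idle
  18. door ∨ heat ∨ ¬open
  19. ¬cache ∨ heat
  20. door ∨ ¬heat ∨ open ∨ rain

door = False, open = True, heat = True, idle = False, hot = True, rain = False, cache = True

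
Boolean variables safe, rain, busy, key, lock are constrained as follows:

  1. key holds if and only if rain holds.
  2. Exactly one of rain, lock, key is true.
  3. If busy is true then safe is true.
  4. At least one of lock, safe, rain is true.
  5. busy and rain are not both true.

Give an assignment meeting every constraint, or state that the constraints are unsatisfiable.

safe = False; rain = False; busy = False; key = False; lock = True

  (1) key=F, rain=F — same ✓
  (2) {rain, lock, key}: 1 true — exactly one ✓
  (3) busy=F ⇒ safe: vacuous ✓
  (4) {lock, safe, rain}: 1 true — at least one ✓
  (5) busy=F, rain=F — not both ✓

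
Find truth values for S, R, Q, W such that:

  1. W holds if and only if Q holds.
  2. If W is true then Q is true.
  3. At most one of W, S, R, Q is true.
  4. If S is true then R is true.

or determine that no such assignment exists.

S = False, R = True, Q = False, W = False

  (1) W=F, Q=F — same ✓
  (2) W=F ⇒ Q: vacuous ✓
  (3) {W, S, R, Q}: 1 true — at most one ✓
  (4) S=F ⇒ R: vacuous ✓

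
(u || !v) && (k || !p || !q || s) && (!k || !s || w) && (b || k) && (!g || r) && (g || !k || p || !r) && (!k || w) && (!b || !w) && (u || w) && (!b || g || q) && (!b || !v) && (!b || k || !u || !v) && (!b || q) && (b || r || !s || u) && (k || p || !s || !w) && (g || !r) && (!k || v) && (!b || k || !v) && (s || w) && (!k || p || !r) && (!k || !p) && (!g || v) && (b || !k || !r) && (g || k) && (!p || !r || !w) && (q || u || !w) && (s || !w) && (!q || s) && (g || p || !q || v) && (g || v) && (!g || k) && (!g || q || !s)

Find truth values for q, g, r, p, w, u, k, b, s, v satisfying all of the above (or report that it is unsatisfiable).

q = True; g = False; r = False; p = False; w = True; u = True; k = True; b = False; s = True; v = True

Set q = True.
  then (!q || s) forces s = True.
Set g = False.
  then (g || !r) forces r = False.
  then (g || k) forces k = True.
  then (g || v) forces v = True.
  then (u || !v) forces u = True.
  then (!k || !s || w) forces w = True.
  then (!b || !w) forces b = False.
  then (!k || !p) forces p = False.
All clauses satisfied.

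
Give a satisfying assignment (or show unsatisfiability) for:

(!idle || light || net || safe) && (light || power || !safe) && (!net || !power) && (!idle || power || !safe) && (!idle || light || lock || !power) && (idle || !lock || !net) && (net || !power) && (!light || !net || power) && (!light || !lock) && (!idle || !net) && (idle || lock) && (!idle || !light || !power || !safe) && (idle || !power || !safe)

safe: False; light: True; net: False; idle: True; power: False; lock: False

Set safe = False.
Set light = True.
  then (!light || !lock) forces lock = False.
  then (idle || lock) forces idle = True.
  then (!idle || !net) forces net = False.
  then (net || !power) forces power = False.
All clauses satisfied.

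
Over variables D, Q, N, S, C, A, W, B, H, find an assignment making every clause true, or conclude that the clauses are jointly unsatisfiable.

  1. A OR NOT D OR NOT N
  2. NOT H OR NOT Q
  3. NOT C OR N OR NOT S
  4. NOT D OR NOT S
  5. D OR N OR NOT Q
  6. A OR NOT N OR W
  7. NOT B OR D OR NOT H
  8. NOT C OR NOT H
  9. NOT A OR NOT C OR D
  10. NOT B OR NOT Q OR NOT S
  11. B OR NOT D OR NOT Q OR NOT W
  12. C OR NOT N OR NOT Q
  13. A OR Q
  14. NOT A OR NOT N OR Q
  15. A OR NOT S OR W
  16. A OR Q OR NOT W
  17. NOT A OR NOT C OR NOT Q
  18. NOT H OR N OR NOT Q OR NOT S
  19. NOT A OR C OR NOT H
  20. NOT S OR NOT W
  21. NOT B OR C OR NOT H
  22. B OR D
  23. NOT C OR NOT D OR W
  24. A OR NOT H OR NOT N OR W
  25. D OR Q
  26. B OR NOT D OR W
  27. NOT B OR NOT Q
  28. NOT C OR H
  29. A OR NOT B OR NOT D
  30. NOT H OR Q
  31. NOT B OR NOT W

Try D = False:
  (B OR D) forces B = True.
  (NOT B OR D OR NOT H) forces H = False.
  (D OR Q) forces Q = True.
  clause (NOT B OR NOT Q) is falsified — backtrack.
So D = True.
  then (NOT D OR NOT S) forces S = False.
Set Q = False.
  then (A OR Q) forces A = True.
  then (NOT A OR NOT N OR Q) forces N = False.
  then (NOT H OR Q) forces H = False.
  then (NOT C OR H) forces C = False.
Set W = True.
  then (NOT B OR NOT W) forces B = False.
All clauses satisfied.

D=T; Q=F; N=F; S=F; C=F; A=T; W=T; B=F; H=F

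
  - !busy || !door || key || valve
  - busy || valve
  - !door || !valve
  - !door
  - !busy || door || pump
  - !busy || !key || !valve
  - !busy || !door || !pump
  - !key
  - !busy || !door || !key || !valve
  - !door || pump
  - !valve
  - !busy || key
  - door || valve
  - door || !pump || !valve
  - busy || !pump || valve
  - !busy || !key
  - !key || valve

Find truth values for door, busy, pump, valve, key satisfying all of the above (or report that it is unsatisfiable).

Unsatisfiable

Case door = True:
  Clause (!door) is falsified — contradiction.
Case door = False:
  (!key) forces key = False.
  (!valve) forces valve = False.
  Clause (door || valve) is falsified — contradiction.
Both cases fail, so the formula is unsatisfiable.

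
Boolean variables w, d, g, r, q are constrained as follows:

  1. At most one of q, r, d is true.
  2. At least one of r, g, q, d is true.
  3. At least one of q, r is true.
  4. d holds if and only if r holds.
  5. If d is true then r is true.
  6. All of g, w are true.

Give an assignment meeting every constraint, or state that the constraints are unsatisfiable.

w = True, d = False, g = True, r = False, q = True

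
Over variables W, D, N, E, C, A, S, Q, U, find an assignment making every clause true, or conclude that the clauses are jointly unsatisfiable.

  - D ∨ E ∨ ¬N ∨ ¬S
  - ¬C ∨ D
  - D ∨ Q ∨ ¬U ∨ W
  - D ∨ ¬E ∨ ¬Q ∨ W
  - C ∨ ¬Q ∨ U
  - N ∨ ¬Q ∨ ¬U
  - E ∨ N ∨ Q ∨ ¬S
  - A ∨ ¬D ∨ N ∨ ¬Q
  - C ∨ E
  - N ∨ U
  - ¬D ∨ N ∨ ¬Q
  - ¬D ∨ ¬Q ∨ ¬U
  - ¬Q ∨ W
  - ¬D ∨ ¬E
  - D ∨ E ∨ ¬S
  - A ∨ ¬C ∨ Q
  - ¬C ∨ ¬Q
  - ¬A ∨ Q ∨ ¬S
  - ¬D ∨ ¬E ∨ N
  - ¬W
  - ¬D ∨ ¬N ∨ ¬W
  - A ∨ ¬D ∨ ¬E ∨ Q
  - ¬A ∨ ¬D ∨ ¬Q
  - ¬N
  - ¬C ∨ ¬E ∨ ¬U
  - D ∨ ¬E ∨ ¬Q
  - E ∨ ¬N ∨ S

W=F, D=T, N=F, E=F, C=T, A=T, S=F, Q=F, U=T

Unit clause (¬W) forces W = False.
Unit clause (¬N) forces N = False.
In (N ∨ U) only U is left, so U = True.
In (¬Q ∨ W) only ¬Q is left, so Q = False.
In (D ∨ Q ∨ ¬U ∨ W) only D is left, so D = True.
In (¬D ∨ ¬E) only ¬E is left, so E = False.
In (E ∨ N ∨ Q ∨ ¬S) only ¬S is left, so S = False.
In (C ∨ E) only C is left, so C = True.
In (A ∨ ¬C ∨ Q) only A is left, so A = True.
All clauses satisfied.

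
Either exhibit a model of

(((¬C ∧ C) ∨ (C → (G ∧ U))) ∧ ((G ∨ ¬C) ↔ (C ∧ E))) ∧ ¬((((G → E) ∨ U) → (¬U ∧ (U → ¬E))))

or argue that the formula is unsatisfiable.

E = True; C = True; G = True; U = True

  ((¬C ∧ C) ∨ (C → (G ∧ U))) ∧ ((G ∨ ¬C) ↔ (C ∧ E)) = True
    (¬C ∧ C) ∨ (C → (G ∧ U)) = True
      ¬C ∧ C = False
        ¬C = False
      C → (G ∧ U) = True
        G ∧ U = True
    (G ∨ ¬C) ↔ (C ∧ E) = True
      G ∨ ¬C = True
        ¬C = False
      C ∧ E = True
  ¬((((G → E) ∨ U) → (¬U ∧ (U → ¬E)))) = True
    ((G → E) ∨ U) → (¬U ∧ (U → ¬E)) = False
      (G → E) ∨ U = True
        G → E = True
      ¬U ∧ (U → ¬E) = False
        ¬U = False
        U → ¬E = False
          ¬E = False
Both conjuncts True, so the formula holds.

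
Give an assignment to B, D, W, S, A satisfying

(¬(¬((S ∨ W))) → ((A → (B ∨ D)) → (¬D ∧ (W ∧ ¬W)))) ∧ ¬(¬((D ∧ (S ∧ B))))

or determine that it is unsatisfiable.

Case D = True: the formula simplifies to ¬((S ∨ W)) ∧ ¬(¬((S ∧ B))).
  S = True: the conjunct ¬((S ∨ W)) becomes ¬((True ∨ W)) = False.
  S = False: the conjunct ¬(¬((S ∧ B))) becomes ¬(¬False) = False.
Case D = False: the conjunct ¬(¬((D ∧ (S ∧ B)))) becomes ¬(¬False) = False.
Both cases fail — unsatisfiable.

UNSATISFIABLE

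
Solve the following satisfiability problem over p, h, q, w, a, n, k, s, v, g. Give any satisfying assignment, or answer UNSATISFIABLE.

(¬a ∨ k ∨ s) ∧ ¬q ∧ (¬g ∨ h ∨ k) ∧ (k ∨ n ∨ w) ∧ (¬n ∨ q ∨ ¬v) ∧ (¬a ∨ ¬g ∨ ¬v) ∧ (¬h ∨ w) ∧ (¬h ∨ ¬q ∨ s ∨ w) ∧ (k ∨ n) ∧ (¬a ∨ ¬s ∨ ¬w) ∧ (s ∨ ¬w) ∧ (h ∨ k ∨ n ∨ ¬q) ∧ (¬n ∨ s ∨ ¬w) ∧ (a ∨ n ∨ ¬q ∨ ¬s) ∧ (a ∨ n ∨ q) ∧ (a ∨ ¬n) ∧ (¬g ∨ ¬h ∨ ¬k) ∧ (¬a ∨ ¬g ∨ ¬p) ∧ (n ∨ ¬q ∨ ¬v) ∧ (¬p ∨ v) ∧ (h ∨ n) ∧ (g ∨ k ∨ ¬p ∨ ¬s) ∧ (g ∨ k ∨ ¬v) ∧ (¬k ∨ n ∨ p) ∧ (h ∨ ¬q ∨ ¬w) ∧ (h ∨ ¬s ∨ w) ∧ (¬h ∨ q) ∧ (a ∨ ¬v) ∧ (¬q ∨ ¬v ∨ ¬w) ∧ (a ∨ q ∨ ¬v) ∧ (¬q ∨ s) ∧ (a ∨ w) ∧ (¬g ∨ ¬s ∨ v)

Unit clause (¬q) forces q = False.
In (¬h ∨ q) only ¬h is left, so h = False.
In (h ∨ n) only n is left, so n = True.
In (¬n ∨ q ∨ ¬v) only ¬v is left, so v = False.
In (a ∨ ¬n) only a is left, so a = True.
In (¬p ∨ v) only ¬p is left, so p = False.
Set w = False.
  then (h ∨ ¬s ∨ w) forces s = False.
  then (¬a ∨ k ∨ s) forces k = True.
Set g = False.
All clauses satisfied.

p = False, h = False, q = False, w = False, a = True, n = True, k = True, s = False, v = False, g = False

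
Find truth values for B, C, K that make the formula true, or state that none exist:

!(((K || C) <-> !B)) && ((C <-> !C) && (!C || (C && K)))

UNSATISFIABLE

The conjunct C <-> !C is unsatisfiable on its own:
  C=F: evaluates to False.
  C=T: evaluates to False.
So the whole conjunction is unsatisfiable.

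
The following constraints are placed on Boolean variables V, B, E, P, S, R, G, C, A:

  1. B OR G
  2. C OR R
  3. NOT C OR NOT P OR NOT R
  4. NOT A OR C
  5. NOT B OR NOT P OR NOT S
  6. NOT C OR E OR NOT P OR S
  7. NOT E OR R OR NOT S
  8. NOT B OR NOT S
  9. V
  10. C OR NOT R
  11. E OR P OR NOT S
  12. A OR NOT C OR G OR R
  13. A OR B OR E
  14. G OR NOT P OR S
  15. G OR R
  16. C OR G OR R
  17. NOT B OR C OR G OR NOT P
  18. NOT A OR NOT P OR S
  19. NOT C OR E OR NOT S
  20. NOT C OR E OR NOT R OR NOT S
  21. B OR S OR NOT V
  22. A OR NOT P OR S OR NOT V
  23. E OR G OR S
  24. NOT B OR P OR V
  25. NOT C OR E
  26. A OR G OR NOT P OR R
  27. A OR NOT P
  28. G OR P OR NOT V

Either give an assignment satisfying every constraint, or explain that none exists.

Unit clause (V) forces V = True.
Set B = True.
  then (NOT B OR NOT S) forces S = False.
Try E = False:
  (E OR G OR S) forces G = True.
  (NOT C OR E) forces C = False.
  (C OR R) forces R = True.
  clause (C OR NOT R) is falsified — backtrack.
So E = True.
Try P = True:
  (G OR NOT P OR S) forces G = True.
  (NOT A OR NOT P OR S) forces A = False.
  clause (A OR NOT P OR S OR NOT V) is falsified — backtrack.
So P = False.
  then (G OR P OR NOT V) forces G = True.
Set R = True.
  then (C OR NOT R) forces C = True.
Set A = False.
All clauses satisfied.

V=T; B=T; E=T; P=F; S=F; R=T; G=T; C=T; A=F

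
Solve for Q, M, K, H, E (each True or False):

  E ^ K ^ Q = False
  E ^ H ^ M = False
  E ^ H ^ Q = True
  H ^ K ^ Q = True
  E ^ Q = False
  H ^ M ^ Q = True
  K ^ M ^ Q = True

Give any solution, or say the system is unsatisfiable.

Unsatisfiable — no assignment works.

Adding constraints 2, 5, 6 mod 2: every variable appears an even number of times on the left, so the left side is 0.
But the right sides sum to 1 (mod 2). 0 ≠ 1 — the system is inconsistent.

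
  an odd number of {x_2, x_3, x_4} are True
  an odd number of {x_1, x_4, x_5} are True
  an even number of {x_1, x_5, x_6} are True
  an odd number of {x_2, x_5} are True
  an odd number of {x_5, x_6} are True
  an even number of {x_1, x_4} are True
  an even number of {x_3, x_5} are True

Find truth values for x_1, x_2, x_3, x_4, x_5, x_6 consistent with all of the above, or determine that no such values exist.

Adding constraints 1, 3, 4, 5, 6, 7 mod 2: every variable appears an even number of times on the left, so the left side is 0.
But the right sides sum to 1 (mod 2). 0 ≠ 1 — the system is inconsistent.

No satisfying assignment exists.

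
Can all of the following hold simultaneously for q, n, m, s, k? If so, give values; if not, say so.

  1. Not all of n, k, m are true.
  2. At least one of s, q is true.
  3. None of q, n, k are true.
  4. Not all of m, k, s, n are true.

q: False, n: False, m: False, s: True, k: False

  (1) {n, k, m}: 0/3 true — not all ✓
  (2) {s, q}: 1 true — at least one ✓
  (3) {q, n, k}: 0 true — none ✓
  (4) {m, k, s, n}: 1/4 true — not all ✓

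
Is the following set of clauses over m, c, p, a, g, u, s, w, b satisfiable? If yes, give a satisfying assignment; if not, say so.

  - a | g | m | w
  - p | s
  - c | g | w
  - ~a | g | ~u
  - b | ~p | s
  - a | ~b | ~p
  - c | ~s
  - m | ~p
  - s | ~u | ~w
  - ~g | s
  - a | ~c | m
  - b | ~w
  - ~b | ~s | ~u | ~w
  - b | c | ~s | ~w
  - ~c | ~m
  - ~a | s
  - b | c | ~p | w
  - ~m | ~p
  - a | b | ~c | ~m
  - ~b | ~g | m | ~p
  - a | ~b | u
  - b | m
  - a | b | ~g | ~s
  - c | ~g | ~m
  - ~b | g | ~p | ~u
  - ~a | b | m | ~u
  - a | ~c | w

Try m = True:
  (~c | ~m) forces c = False.
  (c | ~s) forces s = False.
  (p | s) forces p = True.
  clause (~m | ~p) is falsified — backtrack.
So m = False.
  then (m | ~p) forces p = False.
  then (b | m) forces b = True.
  then (p | s) forces s = True.
  then (c | ~s) forces c = True.
  then (a | ~c | m) forces a = True.
Set g = True.
Set u = True.
  then (~b | ~s | ~u | ~w) forces w = False.
All clauses satisfied.

m=F; c=T; p=F; a=T; g=T; u=T; s=T; w=F; b=T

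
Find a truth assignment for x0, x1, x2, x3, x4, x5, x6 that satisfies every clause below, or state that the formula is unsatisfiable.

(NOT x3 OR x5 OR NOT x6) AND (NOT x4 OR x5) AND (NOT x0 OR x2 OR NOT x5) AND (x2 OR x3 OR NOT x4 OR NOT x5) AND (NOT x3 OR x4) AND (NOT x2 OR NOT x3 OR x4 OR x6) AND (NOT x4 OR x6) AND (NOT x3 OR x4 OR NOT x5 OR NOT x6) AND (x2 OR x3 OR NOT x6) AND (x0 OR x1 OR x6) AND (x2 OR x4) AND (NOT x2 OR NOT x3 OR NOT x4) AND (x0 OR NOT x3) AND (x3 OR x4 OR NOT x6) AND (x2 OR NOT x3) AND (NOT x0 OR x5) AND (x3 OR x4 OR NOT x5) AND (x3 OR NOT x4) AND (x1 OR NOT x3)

x0 = False, x1 = True, x2 = True, x3 = False, x4 = False, x5 = False, x6 = False

Set x0 = False.
  then (x0 OR NOT x3) forces x3 = False.
  then (x3 OR NOT x4) forces x4 = False.
  then (x2 OR x4) forces x2 = True.
  then (x3 OR x4 OR NOT x6) forces x6 = False.
  then (x3 OR x4 OR NOT x5) forces x5 = False.
  then (x0 OR x1 OR x6) forces x1 = True.
All clauses satisfied.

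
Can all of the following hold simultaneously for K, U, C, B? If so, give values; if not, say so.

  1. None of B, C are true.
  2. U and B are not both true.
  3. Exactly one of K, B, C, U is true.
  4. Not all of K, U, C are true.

K: False, U: True, C: False, B: False

  (1) {B, C}: 0 true — none ✓
  (2) U=T, B=F — not both ✓
  (3) {K, B, C, U}: 1 true — exactly one ✓
  (4) {K, U, C}: 1/3 true — not all ✓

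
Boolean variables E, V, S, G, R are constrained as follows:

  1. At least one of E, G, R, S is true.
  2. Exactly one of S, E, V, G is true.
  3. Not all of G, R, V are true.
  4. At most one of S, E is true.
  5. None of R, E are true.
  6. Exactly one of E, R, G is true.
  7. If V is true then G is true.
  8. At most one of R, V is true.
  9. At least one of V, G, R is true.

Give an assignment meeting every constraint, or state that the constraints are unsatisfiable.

E = False, V = False, S = False, G = True, R = False

  (1) {E, G, R, S}: 1 true — at least one ✓
  (2) {S, E, V, G}: 1 true — exactly one ✓
  (3) {G, R, V}: 1/3 true — not all ✓
  (4) {S, E}: 0 true — at most one ✓
  (5) {R, E}: 0 true — none ✓
  (6) {E, R, G}: 1 true — exactly one ✓
  (7) V=F ⇒ G: vacuous ✓
  (8) {R, V}: 0 true — at most one ✓
  (9) {V, G, R}: 1 true — at least one ✓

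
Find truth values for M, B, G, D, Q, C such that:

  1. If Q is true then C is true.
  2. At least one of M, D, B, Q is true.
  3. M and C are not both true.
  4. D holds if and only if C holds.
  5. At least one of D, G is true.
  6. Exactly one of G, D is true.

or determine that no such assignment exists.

M=T, B=F, G=T, D=F, Q=F, C=F

  (1) Q=F ⇒ C: vacuous ✓
  (2) {M, D, B, Q}: 1 true — at least one ✓
  (3) M=T, C=F — not both ✓
  (4) D=F, C=F — same ✓
  (5) {D, G}: 1 true — at least one ✓
  (6) {G, D}: 1 true — exactly one ✓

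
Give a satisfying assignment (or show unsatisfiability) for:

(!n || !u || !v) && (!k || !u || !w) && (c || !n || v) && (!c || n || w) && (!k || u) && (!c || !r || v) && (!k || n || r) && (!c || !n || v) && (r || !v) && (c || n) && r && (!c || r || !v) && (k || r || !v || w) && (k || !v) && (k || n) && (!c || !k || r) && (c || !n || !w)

Case v = True:
  (r || !v) forces r = True.
  (k || !v) forces k = True.
  (!k || u) forces u = True.
  (!n || !u || !v) forces n = False.
  (!k || !u || !w) forces w = False.
  (!c || n || w) forces c = False.
  Clause (c || n) is falsified — contradiction.
Case v = False:
  (r) forces r = True.
  (!c || !r || v) forces c = False.
  (c || !n || v) forces n = False.
  Clause (c || n) is falsified — contradiction.
Both cases fail, so the formula is unsatisfiable.

UNSATISFIABLE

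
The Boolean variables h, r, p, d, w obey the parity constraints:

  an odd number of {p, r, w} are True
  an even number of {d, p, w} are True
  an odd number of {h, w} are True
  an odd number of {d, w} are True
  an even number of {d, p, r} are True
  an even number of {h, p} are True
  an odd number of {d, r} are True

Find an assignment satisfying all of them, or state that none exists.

h: True; r: False; p: True; d: True; w: False

{p, r, w}: 1 true → odd ✓
{d, p, w}: 2 true → even ✓
{h, w}: 1 true → odd ✓
{d, w}: 1 true → odd ✓
{d, p, r}: 2 true → even ✓
{h, p}: 2 true → even ✓
{d, r}: 1 true → odd ✓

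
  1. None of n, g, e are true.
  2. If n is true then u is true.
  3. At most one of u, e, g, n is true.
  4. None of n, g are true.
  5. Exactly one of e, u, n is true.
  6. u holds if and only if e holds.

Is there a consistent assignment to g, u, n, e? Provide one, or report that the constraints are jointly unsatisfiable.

Case g = True:
  Constraint (1) is violated (g=T) — contradiction.
Case g = False:
  (1) forces n = False.
  (1) forces e = False.
  (5) with e=F, n=F forces u = True.
  Constraint (6) is violated (u=T, e=F) — contradiction.
Both cases fail — unsatisfiable.

The formula is unsatisfiable.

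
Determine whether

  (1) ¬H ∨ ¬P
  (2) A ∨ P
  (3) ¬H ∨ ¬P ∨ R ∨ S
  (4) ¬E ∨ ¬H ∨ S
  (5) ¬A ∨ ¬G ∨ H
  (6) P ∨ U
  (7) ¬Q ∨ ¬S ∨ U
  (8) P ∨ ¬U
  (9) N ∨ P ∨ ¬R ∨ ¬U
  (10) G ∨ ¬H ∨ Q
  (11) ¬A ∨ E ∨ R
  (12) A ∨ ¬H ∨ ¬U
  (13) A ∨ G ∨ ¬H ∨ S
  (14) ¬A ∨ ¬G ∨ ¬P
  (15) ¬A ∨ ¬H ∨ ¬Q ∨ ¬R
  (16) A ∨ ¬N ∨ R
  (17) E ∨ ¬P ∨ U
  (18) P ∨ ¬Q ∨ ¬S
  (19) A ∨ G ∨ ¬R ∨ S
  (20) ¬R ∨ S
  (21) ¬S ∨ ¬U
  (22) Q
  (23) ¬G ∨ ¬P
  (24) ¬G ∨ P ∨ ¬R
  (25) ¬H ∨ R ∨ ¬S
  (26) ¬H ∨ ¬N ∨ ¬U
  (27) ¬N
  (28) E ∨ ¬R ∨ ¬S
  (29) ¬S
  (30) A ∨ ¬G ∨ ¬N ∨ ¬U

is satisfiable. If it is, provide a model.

N = False; Q = True; G = False; U = True; E = False; H = False; A = False; P = True; S = False; R = False

Unit clause (Q) forces Q = True.
Unit clause (¬N) forces N = False.
Unit clause (¬S) forces S = False.
In (¬R ∨ S) only ¬R is left, so R = False.
Try G = True:
  (¬G ∨ ¬P) forces P = False.
  (A ∨ P) forces A = True.
  (¬A ∨ ¬G ∨ H) forces H = True.
  (¬E ∨ ¬H ∨ S) forces E = False.
  clause (¬A ∨ E ∨ R) is falsified — backtrack.
So G = False.
Set U = True.
  then (P ∨ ¬U) forces P = True.
  then (¬H ∨ ¬P) forces H = False.
Set E = False.
  then (¬A ∨ E ∨ R) forces A = False.
All clauses satisfied.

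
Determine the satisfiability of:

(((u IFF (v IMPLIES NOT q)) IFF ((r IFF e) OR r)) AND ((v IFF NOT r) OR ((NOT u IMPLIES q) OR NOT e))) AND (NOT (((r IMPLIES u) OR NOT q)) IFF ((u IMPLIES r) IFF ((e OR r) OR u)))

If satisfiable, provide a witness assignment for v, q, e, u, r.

v: True, q: True, e: True, u: False, r: True

  ((u IFF (v IMPLIES NOT q)) IFF ((r IFF e) OR r)) AND ((v IFF NOT r) OR ((NOT u IMPLIES q) OR NOT e)) = True
    (u IFF (v IMPLIES NOT q)) IFF ((r IFF e) OR r) = True
      u IFF (v IMPLIES NOT q) = True
        v IMPLIES NOT q = False
          NOT q = False
      (r IFF e) OR r = True
        r IFF e = True
    (v IFF NOT r) OR ((NOT u IMPLIES q) OR NOT e) = True
      v IFF NOT r = False
        NOT r = False
      (NOT u IMPLIES q) OR NOT e = True
        NOT u IMPLIES q = True
          NOT u = True
        NOT e = False
  NOT (((r IMPLIES u) OR NOT q)) IFF ((u IMPLIES r) IFF ((e OR r) OR u)) = True
    NOT (((r IMPLIES u) OR NOT q)) = True
      (r IMPLIES u) OR NOT q = False
        r IMPLIES u = False
        NOT q = False
    (u IMPLIES r) IFF ((e OR r) OR u) = True
      u IMPLIES r = True
      (e OR r) OR u = True
        e OR r = True
Both conjuncts True, so the formula holds.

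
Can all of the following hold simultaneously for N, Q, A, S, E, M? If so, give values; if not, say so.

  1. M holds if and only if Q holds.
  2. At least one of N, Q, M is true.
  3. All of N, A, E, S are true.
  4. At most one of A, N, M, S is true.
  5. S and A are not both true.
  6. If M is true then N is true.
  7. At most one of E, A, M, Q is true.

Case N = True:
  (3) forces A = True.
  Constraint (4) is violated (A=T, N=T) — contradiction.
Case N = False:
  Constraint (3) is violated (N=F) — contradiction.
Both cases fail — unsatisfiable.

Unsatisfiable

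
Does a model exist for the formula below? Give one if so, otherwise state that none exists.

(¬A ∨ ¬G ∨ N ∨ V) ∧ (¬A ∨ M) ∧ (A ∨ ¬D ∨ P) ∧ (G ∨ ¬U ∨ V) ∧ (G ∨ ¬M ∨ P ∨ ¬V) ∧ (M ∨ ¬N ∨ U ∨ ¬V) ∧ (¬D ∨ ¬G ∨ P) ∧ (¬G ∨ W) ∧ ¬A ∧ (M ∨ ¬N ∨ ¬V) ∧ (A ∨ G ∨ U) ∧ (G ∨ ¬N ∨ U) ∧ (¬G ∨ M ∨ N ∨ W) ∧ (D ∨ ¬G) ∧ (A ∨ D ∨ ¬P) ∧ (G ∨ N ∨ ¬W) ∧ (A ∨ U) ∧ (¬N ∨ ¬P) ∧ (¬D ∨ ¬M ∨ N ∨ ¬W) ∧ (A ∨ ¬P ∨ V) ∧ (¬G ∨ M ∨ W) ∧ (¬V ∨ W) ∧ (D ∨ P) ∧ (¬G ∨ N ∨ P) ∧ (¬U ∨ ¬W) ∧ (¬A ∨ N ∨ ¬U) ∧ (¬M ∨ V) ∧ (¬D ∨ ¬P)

Case P = True:
  (¬A) forces A = False.
  (A ∨ D ∨ ¬P) forces D = True.
  Clause (¬D ∨ ¬P) is falsified — contradiction.
Case P = False:
  (¬A) forces A = False.
  (A ∨ ¬D ∨ P) forces D = False.
  Clause (D ∨ P) is falsified — contradiction.
Both cases fail, so the formula is unsatisfiable.

No satisfying assignment exists.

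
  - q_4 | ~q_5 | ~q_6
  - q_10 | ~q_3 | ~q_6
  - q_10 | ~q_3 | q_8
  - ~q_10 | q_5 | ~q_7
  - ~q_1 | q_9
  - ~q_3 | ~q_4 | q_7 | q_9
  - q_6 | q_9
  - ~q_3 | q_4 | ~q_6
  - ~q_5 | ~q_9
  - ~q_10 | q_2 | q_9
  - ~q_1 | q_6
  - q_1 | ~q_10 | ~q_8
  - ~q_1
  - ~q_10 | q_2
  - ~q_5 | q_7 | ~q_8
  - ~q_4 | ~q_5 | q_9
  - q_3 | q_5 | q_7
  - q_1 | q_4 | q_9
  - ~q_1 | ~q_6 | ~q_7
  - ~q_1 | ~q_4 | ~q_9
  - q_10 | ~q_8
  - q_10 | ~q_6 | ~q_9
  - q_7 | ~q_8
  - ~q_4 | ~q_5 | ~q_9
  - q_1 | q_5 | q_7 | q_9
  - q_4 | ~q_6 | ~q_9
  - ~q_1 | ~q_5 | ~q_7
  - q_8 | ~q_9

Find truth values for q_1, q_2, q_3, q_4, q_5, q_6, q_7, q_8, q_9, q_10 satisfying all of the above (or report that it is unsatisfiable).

Unit clause (~q_1) forces q_1 = False.
Set q_2 = False.
  then (~q_10 | q_2) forces q_10 = False.
  then (q_10 | ~q_8) forces q_8 = False.
  then (q_8 | ~q_9) forces q_9 = False.
  then (q_10 | ~q_3 | q_8) forces q_3 = False.
  then (q_6 | q_9) forces q_6 = True.
  then (q_1 | q_4 | q_9) forces q_4 = True.
  then (~q_4 | ~q_5 | q_9) forces q_5 = False.
  then (q_3 | q_5 | q_7) forces q_7 = True.
All clauses satisfied.

q_1 = False, q_2 = False, q_3 = False, q_4 = True, q_5 = False, q_6 = True, q_7 = True, q_8 = False, q_9 = False, q_10 = False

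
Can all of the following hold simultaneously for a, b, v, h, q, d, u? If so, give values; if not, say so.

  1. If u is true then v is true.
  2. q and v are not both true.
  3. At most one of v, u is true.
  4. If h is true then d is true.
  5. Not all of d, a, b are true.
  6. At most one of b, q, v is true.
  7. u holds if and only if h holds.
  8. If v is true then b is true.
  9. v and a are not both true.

a = True, b = False, v = False, h = False, q = True, d = False, u = False

  (1) u=F ⇒ v: vacuous ✓
  (2) q=T, v=F — not both ✓
  (3) {v, u}: 0 true — at most one ✓
  (4) h=F ⇒ d: vacuous ✓
  (5) {d, a, b}: 1/3 true — not all ✓
  (6) {b, q, v}: 1 true — at most one ✓
  (7) u=F, h=F — same ✓
  (8) v=F ⇒ b: vacuous ✓
  (9) v=F, a=T — not both ✓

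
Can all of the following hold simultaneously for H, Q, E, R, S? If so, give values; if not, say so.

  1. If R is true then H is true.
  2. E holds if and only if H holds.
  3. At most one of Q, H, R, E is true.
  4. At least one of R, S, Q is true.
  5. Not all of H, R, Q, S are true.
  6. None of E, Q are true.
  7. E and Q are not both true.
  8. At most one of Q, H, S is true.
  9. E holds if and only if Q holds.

H=F, Q=F, E=F, R=F, S=T

  (1) R=F ⇒ H: vacuous ✓
  (2) E=F, H=F — same ✓
  (3) {Q, H, R, E}: 0 true — at most one ✓
  (4) {R, S, Q}: 1 true — at least one ✓
  (5) {H, R, Q, S}: 1/4 true — not all ✓
  (6) {E, Q}: 0 true — none ✓
  (7) E=F, Q=F — not both ✓
  (8) {Q, H, S}: 1 true — at most one ✓
  (9) E=F, Q=F — same ✓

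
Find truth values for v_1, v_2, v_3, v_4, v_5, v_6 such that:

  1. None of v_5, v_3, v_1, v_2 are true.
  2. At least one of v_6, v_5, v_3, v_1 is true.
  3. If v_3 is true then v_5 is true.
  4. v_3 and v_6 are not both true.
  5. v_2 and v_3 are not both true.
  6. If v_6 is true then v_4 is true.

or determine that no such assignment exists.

v_1: False; v_2: False; v_3: False; v_4: True; v_5: False; v_6: True

  (1) {v_5, v_3, v_1, v_2}: 0 true — none ✓
  (2) {v_6, v_5, v_3, v_1}: 1 true — at least one ✓
  (3) v_3=F ⇒ v_5: vacuous ✓
  (4) v_3=F, v_6=T — not both ✓
  (5) v_2=F, v_3=F — not both ✓
  (6) v_6=T ⇒ v_4: T ✓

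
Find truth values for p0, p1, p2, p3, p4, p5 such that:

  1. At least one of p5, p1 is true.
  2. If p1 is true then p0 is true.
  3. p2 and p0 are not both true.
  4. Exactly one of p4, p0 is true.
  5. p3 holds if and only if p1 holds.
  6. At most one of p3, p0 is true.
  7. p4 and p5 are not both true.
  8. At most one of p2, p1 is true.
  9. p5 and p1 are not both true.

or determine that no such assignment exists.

p0=T, p1=F, p2=F, p3=F, p4=F, p5=T

  (1) {p5, p1}: 1 true — at least one ✓
  (2) p1=F ⇒ p0: vacuous ✓
  (3) p2=F, p0=T — not both ✓
  (4) {p4, p0}: 1 true — exactly one ✓
  (5) p3=F, p1=F — same ✓
  (6) {p3, p0}: 1 true — at most one ✓
  (7) p4=F, p5=T — not both ✓
  (8) {p2, p1}: 0 true — at most one ✓
  (9) p5=T, p1=F — not both ✓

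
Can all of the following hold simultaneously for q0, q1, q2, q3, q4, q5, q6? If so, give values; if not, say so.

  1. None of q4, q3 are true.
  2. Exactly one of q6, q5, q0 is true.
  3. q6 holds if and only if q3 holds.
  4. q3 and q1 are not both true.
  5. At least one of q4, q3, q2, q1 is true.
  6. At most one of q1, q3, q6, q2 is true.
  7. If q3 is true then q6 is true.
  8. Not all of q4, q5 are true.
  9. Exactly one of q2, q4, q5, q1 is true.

q0 = True; q1 = False; q2 = True; q3 = False; q4 = False; q5 = False; q6 = False

  (1) {q4, q3}: 0 true — none ✓
  (2) {q6, q5, q0}: 1 true — exactly one ✓
  (3) q6=F, q3=F — same ✓
  (4) q3=F, q1=F — not both ✓
  (5) {q4, q3, q2, q1}: 1 true — at least one ✓
  (6) {q1, q3, q6, q2}: 1 true — at most one ✓
  (7) q3=F ⇒ q6: vacuous ✓
  (8) {q4, q5}: 0/2 true — not all ✓
  (9) {q2, q4, q5, q1}: 1 true — exactly one ✓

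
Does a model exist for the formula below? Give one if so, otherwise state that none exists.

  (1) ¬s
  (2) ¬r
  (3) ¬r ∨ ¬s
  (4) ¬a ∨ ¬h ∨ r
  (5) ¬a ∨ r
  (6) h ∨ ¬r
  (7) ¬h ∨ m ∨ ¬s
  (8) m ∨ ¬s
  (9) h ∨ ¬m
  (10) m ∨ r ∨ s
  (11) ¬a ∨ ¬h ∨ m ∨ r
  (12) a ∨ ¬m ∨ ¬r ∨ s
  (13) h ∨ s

Unit clause (¬s) forces s = False.
Unit clause (¬r) forces r = False.
In (¬a ∨ r) only ¬a is left, so a = False.
In (m ∨ r ∨ s) only m is left, so m = True.
In (h ∨ s) only h is left, so h = True.
All clauses satisfied.

a = False, s = False, m = True, r = False, h = True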